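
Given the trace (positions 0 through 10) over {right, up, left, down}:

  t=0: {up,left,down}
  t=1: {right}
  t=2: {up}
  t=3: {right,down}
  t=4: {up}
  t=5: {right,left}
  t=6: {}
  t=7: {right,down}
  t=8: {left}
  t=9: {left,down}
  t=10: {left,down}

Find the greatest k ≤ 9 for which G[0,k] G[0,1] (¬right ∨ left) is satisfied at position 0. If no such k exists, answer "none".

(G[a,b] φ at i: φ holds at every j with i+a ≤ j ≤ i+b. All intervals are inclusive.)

none

G[0,1] (¬right ∨ left) must hold from j=0 onward; find where it first fails.
  j=0: fails → no k works.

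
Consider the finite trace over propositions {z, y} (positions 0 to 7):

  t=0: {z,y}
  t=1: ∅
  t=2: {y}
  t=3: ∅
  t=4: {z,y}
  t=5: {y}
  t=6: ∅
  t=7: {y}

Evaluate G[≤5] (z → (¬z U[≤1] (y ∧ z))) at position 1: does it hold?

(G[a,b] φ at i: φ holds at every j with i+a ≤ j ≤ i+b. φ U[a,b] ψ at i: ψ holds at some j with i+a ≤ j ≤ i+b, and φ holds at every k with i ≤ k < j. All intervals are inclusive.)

Holds

Check (z → (¬z U[≤1] (y ∧ z))) at every j in [1,6]:
  j=1: antecedent false → ✓
  j=2: antecedent false → ✓
  j=3: antecedent false → ✓
  j=4: antecedent true; consequent holds → ✓
  j=5: antecedent false → ✓
  j=6: antecedent false → ✓
All positions satisfy it → formula holds.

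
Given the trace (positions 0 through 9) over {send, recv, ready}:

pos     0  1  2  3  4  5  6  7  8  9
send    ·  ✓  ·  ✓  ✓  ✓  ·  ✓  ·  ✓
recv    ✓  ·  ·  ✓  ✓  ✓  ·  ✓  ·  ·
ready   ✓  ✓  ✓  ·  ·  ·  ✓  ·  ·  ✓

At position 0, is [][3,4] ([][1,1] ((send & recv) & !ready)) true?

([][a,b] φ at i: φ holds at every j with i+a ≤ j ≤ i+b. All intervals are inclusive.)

Yes

Check [][1,1] ((send & recv) & !ready) at every j in [3,4]:
  j=3: holds on [4,4]
  j=4: holds on [5,5]
All positions satisfy it → formula holds.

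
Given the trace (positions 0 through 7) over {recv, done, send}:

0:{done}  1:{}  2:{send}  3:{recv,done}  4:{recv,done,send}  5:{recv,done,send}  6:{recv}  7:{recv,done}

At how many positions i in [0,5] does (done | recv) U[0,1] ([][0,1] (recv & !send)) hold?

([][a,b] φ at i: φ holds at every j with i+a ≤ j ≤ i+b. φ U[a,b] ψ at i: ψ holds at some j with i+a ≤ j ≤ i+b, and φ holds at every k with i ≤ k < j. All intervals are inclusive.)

Evaluate at each i in [0,5]:
  i=0: ✗ (no rhs in [0,1])
  i=1: ✗ (no rhs in [1,2])
  i=2: ✗ (no rhs in [2,3])
  i=3: ✗ (no rhs in [3,4])
  i=4: ✗ (no rhs in [4,5])
  i=5: ✓ (rhs at j=6; lhs holds on [5,5])
Positions where it holds: {5} → 1.

1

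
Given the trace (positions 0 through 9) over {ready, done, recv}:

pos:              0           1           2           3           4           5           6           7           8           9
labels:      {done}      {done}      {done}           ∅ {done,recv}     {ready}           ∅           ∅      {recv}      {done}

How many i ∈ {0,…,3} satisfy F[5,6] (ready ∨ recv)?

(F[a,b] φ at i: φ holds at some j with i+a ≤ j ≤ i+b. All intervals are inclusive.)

Evaluate at each i in [0,3]:
  i=0: ✓ (witness j=5)
  i=1: ✗ (none in [6,7])
  i=2: ✓ (witness j=8)
  i=3: ✓ (witness j=8)
Positions where it holds: {0, 2, 3} → 3.

3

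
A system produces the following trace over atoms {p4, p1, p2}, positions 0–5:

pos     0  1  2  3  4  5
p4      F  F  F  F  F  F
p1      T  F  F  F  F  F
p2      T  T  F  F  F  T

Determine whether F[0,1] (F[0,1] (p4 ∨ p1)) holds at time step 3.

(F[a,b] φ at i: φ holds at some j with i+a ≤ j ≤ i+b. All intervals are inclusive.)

Check F[0,1] (p4 ∨ p1) at each j in [3,4]:
  j=3: fails (none in [3,4])
  j=4: fails (none in [4,5])
No position in the window satisfies it → formula fails.

False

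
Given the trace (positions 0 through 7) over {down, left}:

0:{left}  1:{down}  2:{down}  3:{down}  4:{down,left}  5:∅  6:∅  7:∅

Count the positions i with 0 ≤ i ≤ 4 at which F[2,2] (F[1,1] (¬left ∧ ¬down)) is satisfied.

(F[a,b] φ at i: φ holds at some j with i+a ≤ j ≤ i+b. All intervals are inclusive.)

3

Evaluate at each i in [0,4]:
  i=0: ✗ (none in [2,2])
  i=1: ✗ (none in [3,3])
  i=2: ✓ (witness j=4)
  i=3: ✓ (witness j=5)
  i=4: ✓ (witness j=6)
Positions where it holds: {2, 3, 4} → 3.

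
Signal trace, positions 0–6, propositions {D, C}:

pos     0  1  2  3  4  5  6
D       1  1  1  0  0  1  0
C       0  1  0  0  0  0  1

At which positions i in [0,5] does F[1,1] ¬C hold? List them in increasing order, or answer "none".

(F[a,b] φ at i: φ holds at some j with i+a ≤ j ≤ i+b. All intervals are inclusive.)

1, 2, 3, 4

Evaluate at each i in [0,5]:
  i=0: ✗ (none in [1,1])
  i=1: ✓ (witness j=2)
  i=2: ✓ (witness j=3)
  i=3: ✓ (witness j=4)
  i=4: ✓ (witness j=5)
  i=5: ✗ (none in [6,6])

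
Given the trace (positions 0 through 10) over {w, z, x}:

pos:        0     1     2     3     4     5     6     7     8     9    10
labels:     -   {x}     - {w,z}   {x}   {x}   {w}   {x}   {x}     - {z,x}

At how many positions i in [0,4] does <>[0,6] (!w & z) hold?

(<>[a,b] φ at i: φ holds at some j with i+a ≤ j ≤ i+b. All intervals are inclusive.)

1

Evaluate at each i in [0,4]:
  i=0: ✗ (none in [0,6])
  i=1: ✗ (none in [1,7])
  i=2: ✗ (none in [2,8])
  i=3: ✗ (none in [3,9])
  i=4: ✓ (witness j=10)
Positions where it holds: {4} → 1.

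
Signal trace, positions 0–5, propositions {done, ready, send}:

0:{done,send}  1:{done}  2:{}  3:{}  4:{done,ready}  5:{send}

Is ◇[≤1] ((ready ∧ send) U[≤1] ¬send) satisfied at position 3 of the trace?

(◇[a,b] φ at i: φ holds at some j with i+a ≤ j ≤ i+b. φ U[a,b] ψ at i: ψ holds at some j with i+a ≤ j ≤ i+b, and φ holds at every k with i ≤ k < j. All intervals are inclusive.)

Yes

Check ((ready ∧ send) U[≤1] ¬send) at each j in [3,4]:
  j=3: holds
  j=4: holds
Found at j=3 → formula holds.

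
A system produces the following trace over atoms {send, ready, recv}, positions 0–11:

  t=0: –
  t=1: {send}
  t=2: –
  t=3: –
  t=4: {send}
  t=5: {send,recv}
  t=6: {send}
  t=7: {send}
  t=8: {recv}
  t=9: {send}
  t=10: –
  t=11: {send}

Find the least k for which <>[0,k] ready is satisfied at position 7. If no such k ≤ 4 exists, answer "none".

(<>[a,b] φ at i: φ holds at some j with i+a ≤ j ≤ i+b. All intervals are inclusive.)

none

Scan j = 7,8,… for ready:
  j=7: fails
  j=8: fails
  j=9: fails
  j=10: fails
  j=11: fails
No j in [7,11] satisfies it → none.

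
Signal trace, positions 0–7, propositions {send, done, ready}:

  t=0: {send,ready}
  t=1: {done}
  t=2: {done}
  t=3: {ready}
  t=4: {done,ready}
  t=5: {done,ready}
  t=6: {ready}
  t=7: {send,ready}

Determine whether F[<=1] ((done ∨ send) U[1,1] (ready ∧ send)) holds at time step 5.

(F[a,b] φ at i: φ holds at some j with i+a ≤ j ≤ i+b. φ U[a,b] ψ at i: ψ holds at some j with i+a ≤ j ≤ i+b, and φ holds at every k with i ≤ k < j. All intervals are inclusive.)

False

Check ((done ∨ send) U[1,1] (ready ∧ send)) at each j in [5,6]:
  j=5: fails
  j=6: fails
No position in the window satisfies it → formula fails.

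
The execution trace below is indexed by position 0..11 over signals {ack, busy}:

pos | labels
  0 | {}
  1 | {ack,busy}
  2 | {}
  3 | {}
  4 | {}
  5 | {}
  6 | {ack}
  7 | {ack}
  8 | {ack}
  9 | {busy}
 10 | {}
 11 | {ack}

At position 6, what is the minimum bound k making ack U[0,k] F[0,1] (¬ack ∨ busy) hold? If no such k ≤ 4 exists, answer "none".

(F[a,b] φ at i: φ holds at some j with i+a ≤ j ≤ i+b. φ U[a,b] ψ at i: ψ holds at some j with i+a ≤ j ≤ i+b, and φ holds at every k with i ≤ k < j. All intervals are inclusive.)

Need earliest j ≥ 6 with F[0,1] (¬ack ∨ busy), and ack at every k in [6,j-1].
  j=6: rhs fails.
  j=7: rhs fails.
  j=8: rhs holds; lhs holds on [6,7]. k = 2.

2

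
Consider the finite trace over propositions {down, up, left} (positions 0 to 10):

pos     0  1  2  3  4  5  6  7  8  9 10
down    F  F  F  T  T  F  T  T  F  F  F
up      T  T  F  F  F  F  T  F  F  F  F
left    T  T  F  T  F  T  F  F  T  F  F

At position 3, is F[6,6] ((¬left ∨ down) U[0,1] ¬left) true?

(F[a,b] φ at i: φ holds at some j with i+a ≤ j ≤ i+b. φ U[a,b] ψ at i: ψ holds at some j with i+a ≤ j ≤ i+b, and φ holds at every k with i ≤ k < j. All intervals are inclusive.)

Check ((¬left ∨ down) U[0,1] ¬left) at each j in [9,9]:
  j=9: holds
Found at j=9 → formula holds.

Holds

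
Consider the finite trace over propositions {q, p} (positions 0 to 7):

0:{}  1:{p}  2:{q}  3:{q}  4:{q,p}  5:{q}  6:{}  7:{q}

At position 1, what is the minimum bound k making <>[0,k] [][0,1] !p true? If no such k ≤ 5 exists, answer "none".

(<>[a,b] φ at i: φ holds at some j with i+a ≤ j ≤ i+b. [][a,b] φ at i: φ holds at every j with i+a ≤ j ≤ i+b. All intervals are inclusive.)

Scan j = 1,2,… for [][0,1] !p:
  j=1: fails
  j=2: holds
First hit at j=2, so smallest k = 2-1 = 1.

1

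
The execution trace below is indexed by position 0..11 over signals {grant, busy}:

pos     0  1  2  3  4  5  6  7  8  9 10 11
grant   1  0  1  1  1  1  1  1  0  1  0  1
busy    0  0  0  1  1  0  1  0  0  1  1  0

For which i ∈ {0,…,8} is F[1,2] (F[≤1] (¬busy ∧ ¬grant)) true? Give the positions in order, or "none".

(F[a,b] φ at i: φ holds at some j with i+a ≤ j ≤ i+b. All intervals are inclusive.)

Evaluate at each i in [0,8]:
  i=0: ✓ (witness j=1)
  i=1: ✗ (none in [2,3])
  i=2: ✗ (none in [3,4])
  i=3: ✗ (none in [4,5])
  i=4: ✗ (none in [5,6])
  i=5: ✓ (witness j=7)
  i=6: ✓ (witness j=7)
  i=7: ✓ (witness j=8)
  i=8: ✗ (none in [9,10])

0, 5, 6, 7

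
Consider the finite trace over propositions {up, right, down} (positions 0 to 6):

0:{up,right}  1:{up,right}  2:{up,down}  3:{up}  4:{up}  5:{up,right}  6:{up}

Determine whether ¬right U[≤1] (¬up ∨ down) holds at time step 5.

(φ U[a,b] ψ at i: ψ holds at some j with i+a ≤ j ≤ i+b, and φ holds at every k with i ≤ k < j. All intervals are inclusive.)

Need some j in [5,6] with (¬up ∨ down), and ¬right at every k in [5,j-1].
  j=5: (¬up ∨ down) false.
  j=6: (¬up ∨ down) false.
No j in the window works → until fails.

False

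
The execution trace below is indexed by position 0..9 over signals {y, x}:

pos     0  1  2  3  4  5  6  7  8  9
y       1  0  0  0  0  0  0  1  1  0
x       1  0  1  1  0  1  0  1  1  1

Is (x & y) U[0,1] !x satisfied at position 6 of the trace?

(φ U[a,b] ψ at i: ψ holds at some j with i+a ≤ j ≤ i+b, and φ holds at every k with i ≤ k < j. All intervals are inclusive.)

Holds

Need some j in [6,7] with !x, and (x & y) at every k in [6,j-1].
  j=6: !x holds; no prefix to check → satisfied.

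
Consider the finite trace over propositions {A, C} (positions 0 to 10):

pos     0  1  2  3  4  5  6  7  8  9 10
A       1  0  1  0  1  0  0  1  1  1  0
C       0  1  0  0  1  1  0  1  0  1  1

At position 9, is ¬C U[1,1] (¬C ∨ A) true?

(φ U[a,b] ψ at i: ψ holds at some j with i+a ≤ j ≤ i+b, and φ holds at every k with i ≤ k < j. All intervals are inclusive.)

Need some j in [10,10] with (¬C ∨ A), and ¬C at every k in [9,j-1].
  j=10: (¬C ∨ A) false.
No j in the window works → until fails.

Does not hold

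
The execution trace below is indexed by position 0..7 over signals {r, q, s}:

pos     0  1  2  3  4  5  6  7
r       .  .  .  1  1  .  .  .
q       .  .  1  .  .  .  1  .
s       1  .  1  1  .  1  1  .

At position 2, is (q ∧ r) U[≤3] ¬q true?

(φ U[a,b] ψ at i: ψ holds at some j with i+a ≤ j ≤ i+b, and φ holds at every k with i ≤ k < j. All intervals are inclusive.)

Need some j in [2,5] with ¬q, and (q ∧ r) at every k in [2,j-1].
  j=2: ¬q false.
  j=3: ¬q holds, but (q ∧ r) fails at k=2 → not this j.
  j=4: ¬q holds, but (q ∧ r) fails at k=2 → not this j.
  j=5: ¬q holds, but (q ∧ r) fails at k=2 → not this j.
No j in the window works → until fails.

No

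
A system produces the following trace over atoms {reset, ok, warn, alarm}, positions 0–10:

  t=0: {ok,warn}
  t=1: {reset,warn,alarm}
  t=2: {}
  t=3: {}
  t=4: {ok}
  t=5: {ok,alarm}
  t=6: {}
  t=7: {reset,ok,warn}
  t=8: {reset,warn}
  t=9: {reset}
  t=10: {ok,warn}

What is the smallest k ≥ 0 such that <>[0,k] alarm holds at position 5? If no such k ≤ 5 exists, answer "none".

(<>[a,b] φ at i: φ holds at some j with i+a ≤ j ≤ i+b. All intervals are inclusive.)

Scan j = 5,6,… for alarm:
  j=5: holds
First hit at j=5, so smallest k = 5-5 = 0.

0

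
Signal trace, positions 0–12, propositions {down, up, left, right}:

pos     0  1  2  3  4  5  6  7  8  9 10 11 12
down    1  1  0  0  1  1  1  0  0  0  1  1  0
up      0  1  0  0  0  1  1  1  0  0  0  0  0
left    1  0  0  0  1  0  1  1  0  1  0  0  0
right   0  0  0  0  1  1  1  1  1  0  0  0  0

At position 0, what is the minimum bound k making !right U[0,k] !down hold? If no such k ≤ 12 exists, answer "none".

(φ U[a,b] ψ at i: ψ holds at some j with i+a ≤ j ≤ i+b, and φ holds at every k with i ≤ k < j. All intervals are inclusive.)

2

Need earliest j ≥ 0 with !down, and !right at every k in [0,j-1].
  j=0: rhs fails.
  j=1: rhs fails.
  j=2: rhs holds; lhs holds on [0,1]. k = 2.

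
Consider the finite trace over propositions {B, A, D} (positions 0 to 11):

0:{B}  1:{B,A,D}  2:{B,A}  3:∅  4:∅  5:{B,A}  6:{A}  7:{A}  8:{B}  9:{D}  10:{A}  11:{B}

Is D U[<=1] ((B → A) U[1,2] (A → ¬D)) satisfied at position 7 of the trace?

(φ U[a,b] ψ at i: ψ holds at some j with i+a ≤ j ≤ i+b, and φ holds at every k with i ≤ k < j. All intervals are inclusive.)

True

Need some j in [7,8] with ((B → A) U[1,2] (A → ¬D)), and D at every k in [7,j-1].
  j=7: ((B → A) U[1,2] (A → ¬D)) holds; no prefix to check → satisfied.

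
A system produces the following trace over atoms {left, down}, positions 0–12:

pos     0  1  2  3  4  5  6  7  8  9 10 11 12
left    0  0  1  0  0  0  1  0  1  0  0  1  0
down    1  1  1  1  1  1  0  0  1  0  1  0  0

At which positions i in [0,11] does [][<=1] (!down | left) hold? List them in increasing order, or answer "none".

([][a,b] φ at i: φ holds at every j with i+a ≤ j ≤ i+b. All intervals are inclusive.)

Evaluate at each i in [0,11]:
  i=0: ✗ (fails at j=0)
  i=1: ✗ (fails at j=1)
  i=2: ✗ (fails at j=3)
  i=3: ✗ (fails at j=3)
  i=4: ✗ (fails at j=4)
  i=5: ✗ (fails at j=5)
  i=6: ✓ (all of [6,7])
  i=7: ✓ (all of [7,8])
  i=8: ✓ (all of [8,9])
  i=9: ✗ (fails at j=10)
  i=10: ✗ (fails at j=10)
  i=11: ✓ (all of [11,12])

6, 7, 8, 11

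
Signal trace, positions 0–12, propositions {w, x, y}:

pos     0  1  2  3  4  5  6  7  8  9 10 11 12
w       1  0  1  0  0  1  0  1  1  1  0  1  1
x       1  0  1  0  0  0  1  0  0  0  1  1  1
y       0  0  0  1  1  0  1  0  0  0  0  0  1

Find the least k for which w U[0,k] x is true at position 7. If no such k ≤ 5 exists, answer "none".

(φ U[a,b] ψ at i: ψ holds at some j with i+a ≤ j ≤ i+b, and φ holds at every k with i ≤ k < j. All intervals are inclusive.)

3

Need earliest j ≥ 7 with x, and w at every k in [7,j-1].
  j=7: rhs fails.
  j=8: rhs fails.
  j=9: rhs fails.
  j=10: rhs holds; lhs holds on [7,9]. k = 3.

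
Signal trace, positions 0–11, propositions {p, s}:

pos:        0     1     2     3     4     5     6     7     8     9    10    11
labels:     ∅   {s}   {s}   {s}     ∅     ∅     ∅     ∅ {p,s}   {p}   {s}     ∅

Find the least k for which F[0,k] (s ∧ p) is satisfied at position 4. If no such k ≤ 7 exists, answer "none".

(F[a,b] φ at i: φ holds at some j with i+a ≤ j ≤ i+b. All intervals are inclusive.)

Scan j = 4,5,… for (s ∧ p):
  j=4: fails
  j=5: fails
  j=6: fails
  j=7: fails
  j=8: holds
First hit at j=8, so smallest k = 8-4 = 4.

4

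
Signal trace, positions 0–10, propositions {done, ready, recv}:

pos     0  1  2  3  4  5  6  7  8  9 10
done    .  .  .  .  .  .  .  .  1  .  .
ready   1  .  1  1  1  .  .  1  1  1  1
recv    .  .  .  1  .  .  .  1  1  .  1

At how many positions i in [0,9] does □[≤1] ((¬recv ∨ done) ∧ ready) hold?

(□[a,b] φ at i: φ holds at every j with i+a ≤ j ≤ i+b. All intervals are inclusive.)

1

Evaluate at each i in [0,9]:
  i=0: ✗ (fails at j=1)
  i=1: ✗ (fails at j=1)
  i=2: ✗ (fails at j=3)
  i=3: ✗ (fails at j=3)
  i=4: ✗ (fails at j=5)
  i=5: ✗ (fails at j=5)
  i=6: ✗ (fails at j=6)
  i=7: ✗ (fails at j=7)
  i=8: ✓ (all of [8,9])
  i=9: ✗ (fails at j=10)
Positions where it holds: {8} → 1.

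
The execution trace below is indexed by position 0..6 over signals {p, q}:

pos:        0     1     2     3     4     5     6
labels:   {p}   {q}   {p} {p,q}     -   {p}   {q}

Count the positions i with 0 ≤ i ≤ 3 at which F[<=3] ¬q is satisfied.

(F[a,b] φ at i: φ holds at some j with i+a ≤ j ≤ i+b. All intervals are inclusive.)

4

Evaluate at each i in [0,3]:
  i=0: ✓ (witness j=0)
  i=1: ✓ (witness j=2)
  i=2: ✓ (witness j=2)
  i=3: ✓ (witness j=4)
Positions where it holds: {0, 1, 2, 3} → 4.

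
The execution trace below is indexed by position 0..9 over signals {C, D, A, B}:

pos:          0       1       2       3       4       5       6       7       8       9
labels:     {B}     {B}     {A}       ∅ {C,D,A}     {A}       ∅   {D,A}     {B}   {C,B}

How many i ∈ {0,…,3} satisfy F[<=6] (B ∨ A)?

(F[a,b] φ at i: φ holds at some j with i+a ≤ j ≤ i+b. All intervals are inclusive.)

4

Evaluate at each i in [0,3]:
  i=0: ✓ (witness j=0)
  i=1: ✓ (witness j=1)
  i=2: ✓ (witness j=2)
  i=3: ✓ (witness j=4)
Positions where it holds: {0, 1, 2, 3} → 4.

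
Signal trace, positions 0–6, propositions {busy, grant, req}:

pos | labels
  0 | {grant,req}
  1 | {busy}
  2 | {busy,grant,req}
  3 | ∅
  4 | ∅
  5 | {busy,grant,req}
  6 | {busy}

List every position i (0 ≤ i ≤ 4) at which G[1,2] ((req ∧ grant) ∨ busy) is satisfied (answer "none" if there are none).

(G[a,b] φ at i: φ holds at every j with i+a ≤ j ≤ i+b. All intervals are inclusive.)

Evaluate at each i in [0,4]:
  i=0: ✓ (all of [1,2])
  i=1: ✗ (fails at j=3)
  i=2: ✗ (fails at j=3)
  i=3: ✗ (fails at j=4)
  i=4: ✓ (all of [5,6])

0, 4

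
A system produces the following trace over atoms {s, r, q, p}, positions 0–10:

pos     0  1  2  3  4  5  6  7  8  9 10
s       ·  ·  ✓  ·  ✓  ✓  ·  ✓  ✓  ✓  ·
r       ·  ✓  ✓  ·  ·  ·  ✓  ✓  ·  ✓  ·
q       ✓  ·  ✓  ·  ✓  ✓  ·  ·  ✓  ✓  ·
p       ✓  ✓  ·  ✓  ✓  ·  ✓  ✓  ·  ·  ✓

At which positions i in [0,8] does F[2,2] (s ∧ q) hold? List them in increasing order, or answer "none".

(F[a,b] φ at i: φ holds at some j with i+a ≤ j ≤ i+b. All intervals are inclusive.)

Evaluate at each i in [0,8]:
  i=0: ✓ (witness j=2)
  i=1: ✗ (none in [3,3])
  i=2: ✓ (witness j=4)
  i=3: ✓ (witness j=5)
  i=4: ✗ (none in [6,6])
  i=5: ✗ (none in [7,7])
  i=6: ✓ (witness j=8)
  i=7: ✓ (witness j=9)
  i=8: ✗ (none in [10,10])

0, 2, 3, 6, 7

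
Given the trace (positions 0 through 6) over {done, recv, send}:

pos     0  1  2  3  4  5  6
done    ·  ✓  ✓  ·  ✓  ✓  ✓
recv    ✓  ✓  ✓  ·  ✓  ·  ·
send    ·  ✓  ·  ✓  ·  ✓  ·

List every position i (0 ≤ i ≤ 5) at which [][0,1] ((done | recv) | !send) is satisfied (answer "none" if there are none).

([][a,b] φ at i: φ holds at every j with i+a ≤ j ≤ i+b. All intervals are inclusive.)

Evaluate at each i in [0,5]:
  i=0: ✓ (all of [0,1])
  i=1: ✓ (all of [1,2])
  i=2: ✗ (fails at j=3)
  i=3: ✗ (fails at j=3)
  i=4: ✓ (all of [4,5])
  i=5: ✓ (all of [5,6])

0, 1, 4, 5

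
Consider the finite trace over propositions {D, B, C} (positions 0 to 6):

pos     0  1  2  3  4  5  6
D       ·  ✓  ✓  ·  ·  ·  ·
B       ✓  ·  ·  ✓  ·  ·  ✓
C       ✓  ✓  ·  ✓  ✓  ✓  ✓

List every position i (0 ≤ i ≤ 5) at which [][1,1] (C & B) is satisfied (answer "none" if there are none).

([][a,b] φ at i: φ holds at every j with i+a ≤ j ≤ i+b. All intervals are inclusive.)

2, 5

Evaluate at each i in [0,5]:
  i=0: ✗ (fails at j=1)
  i=1: ✗ (fails at j=2)
  i=2: ✓ (all of [3,3])
  i=3: ✗ (fails at j=4)
  i=4: ✗ (fails at j=5)
  i=5: ✓ (all of [6,6])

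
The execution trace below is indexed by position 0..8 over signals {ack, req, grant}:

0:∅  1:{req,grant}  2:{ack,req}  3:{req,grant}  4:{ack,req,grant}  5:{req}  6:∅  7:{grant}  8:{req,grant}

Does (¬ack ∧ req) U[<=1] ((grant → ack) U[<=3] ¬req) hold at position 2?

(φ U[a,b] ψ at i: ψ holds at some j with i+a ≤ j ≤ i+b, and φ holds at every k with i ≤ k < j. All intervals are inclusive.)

False

Need some j in [2,3] with ((grant → ack) U[<=3] ¬req), and (¬ack ∧ req) at every k in [2,j-1].
  j=2: ((grant → ack) U[<=3] ¬req) — fails.
  j=3: ((grant → ack) U[<=3] ¬req) — fails.
No j in the window works → until fails.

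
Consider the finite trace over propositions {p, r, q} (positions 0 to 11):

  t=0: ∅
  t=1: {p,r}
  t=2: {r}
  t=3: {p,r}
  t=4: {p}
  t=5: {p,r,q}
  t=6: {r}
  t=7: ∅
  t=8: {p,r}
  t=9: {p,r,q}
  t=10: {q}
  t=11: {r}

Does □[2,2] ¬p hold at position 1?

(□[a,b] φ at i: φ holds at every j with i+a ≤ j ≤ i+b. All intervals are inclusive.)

False

Check ¬p at every j in [3,3]:
  j=3: false
Fails at j=3 → formula fails.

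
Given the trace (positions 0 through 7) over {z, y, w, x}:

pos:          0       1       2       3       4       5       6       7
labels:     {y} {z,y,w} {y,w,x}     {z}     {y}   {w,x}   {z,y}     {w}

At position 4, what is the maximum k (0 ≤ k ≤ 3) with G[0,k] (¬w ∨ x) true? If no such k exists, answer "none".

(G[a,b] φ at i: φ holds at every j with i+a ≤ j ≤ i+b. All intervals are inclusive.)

2

(¬w ∨ x) must hold from j=4 onward; find where it first fails.
  j=4: holds
  j=5: holds
  j=6: holds
  j=7: fails
Holds on [4,6], so largest k = 2.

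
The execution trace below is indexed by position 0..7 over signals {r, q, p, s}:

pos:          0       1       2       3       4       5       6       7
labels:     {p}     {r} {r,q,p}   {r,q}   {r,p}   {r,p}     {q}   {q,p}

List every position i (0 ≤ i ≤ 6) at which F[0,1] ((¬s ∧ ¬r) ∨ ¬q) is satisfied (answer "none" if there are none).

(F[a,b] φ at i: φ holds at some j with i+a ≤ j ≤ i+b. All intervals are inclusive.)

0, 1, 3, 4, 5, 6

Evaluate at each i in [0,6]:
  i=0: ✓ (witness j=0)
  i=1: ✓ (witness j=1)
  i=2: ✗ (none in [2,3])
  i=3: ✓ (witness j=4)
  i=4: ✓ (witness j=4)
  i=5: ✓ (witness j=5)
  i=6: ✓ (witness j=6)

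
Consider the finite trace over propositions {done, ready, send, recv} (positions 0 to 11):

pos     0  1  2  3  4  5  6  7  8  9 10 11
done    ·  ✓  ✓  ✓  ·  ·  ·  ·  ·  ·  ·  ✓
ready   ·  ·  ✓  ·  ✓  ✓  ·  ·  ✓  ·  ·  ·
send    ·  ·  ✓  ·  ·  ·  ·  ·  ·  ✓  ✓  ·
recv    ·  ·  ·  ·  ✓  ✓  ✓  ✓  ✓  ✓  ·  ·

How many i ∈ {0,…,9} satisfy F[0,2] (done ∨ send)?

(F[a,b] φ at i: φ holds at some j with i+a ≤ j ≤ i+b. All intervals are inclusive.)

7

Evaluate at each i in [0,9]:
  i=0: ✓ (witness j=1)
  i=1: ✓ (witness j=1)
  i=2: ✓ (witness j=2)
  i=3: ✓ (witness j=3)
  i=4: ✗ (none in [4,6])
  i=5: ✗ (none in [5,7])
  i=6: ✗ (none in [6,8])
  i=7: ✓ (witness j=9)
  i=8: ✓ (witness j=9)
  i=9: ✓ (witness j=9)
Positions where it holds: {0, 1, 2, 3, 7, 8, 9} → 7.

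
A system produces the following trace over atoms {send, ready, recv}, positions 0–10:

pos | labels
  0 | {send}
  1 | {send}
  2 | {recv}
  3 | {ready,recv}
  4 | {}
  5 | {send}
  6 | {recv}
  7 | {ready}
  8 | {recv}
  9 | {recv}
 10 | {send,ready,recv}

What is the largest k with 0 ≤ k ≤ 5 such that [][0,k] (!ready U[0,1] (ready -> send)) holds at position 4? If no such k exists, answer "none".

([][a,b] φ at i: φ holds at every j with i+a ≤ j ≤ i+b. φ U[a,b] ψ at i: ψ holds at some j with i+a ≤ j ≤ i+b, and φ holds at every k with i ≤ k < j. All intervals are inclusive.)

(!ready U[0,1] (ready -> send)) must hold from j=4 onward; find where it first fails.
  j=4: holds
  j=5: holds
  j=6: holds
  j=7: fails
Holds on [4,6], so largest k = 2.

2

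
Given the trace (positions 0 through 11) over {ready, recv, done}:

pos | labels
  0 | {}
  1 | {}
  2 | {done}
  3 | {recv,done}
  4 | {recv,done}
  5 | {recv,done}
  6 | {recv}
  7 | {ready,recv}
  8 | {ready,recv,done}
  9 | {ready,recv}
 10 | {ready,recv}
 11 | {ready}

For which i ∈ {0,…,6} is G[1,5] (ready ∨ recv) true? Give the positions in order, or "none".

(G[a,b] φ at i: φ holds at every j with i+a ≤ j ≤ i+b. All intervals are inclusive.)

Evaluate at each i in [0,6]:
  i=0: ✗ (fails at j=1)
  i=1: ✗ (fails at j=2)
  i=2: ✓ (all of [3,7])
  i=3: ✓ (all of [4,8])
  i=4: ✓ (all of [5,9])
  i=5: ✓ (all of [6,10])
  i=6: ✓ (all of [7,11])

2, 3, 4, 5, 6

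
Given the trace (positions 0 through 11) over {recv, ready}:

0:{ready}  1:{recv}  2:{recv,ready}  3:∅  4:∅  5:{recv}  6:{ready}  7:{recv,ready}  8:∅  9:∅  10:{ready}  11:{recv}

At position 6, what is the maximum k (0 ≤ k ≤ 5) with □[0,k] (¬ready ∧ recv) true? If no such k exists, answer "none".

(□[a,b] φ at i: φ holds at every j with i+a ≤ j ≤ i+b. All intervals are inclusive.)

(¬ready ∧ recv) must hold from j=6 onward; find where it first fails.
  j=6: fails → no k works.

none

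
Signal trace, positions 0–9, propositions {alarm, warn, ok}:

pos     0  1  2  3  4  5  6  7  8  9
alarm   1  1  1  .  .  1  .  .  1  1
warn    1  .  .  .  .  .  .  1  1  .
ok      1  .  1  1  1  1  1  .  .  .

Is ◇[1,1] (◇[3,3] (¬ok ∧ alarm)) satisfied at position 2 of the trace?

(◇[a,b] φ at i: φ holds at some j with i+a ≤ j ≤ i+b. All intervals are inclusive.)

Check ◇[3,3] (¬ok ∧ alarm) at each j in [3,3]:
  j=3: fails (none in [6,6])
No position in the window satisfies it → formula fails.

False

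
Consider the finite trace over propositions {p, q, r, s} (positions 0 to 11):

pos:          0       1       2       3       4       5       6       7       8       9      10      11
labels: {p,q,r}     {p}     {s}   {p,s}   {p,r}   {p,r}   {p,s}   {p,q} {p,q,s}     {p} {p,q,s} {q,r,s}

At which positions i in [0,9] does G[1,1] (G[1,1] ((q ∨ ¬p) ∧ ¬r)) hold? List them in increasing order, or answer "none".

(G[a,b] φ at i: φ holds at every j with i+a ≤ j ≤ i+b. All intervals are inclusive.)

Evaluate at each i in [0,9]:
  i=0: ✓ (all of [1,1])
  i=1: ✗ (fails at j=2)
  i=2: ✗ (fails at j=3)
  i=3: ✗ (fails at j=4)
  i=4: ✗ (fails at j=5)
  i=5: ✓ (all of [6,6])
  i=6: ✓ (all of [7,7])
  i=7: ✗ (fails at j=8)
  i=8: ✓ (all of [9,9])
  i=9: ✗ (fails at j=10)

0, 5, 6, 8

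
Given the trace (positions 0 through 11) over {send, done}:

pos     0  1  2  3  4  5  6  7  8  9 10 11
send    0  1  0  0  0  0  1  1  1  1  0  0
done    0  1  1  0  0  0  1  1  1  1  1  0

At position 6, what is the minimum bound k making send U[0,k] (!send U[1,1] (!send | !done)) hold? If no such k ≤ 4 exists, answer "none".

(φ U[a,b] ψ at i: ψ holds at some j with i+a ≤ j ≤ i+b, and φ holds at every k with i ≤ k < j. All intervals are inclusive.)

Need earliest j ≥ 6 with (!send U[1,1] (!send | !done)), and send at every k in [6,j-1].
  j=6: rhs fails.
  j=7: rhs fails.
  j=8: rhs fails.
  j=9: rhs fails.
  j=10: rhs holds; lhs holds on [6,9]. k = 4.

4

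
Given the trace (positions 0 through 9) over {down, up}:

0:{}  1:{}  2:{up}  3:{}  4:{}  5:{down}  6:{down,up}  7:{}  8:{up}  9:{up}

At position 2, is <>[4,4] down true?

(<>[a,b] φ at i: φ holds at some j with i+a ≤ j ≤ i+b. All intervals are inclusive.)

Check down at each j in [6,6]:
  j=6: true
Found at j=6 → formula holds.

True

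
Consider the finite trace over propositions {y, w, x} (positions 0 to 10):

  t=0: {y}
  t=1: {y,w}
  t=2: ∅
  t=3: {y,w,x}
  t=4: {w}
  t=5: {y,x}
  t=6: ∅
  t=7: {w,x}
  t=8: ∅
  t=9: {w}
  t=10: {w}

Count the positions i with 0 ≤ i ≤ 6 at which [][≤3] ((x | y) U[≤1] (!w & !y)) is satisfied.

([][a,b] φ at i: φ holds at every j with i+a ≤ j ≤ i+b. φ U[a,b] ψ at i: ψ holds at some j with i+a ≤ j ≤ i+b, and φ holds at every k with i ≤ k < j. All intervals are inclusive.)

1

Evaluate at each i in [0,6]:
  i=0: ✗ (fails at j=0)
  i=1: ✗ (fails at j=3)
  i=2: ✗ (fails at j=3)
  i=3: ✗ (fails at j=3)
  i=4: ✗ (fails at j=4)
  i=5: ✓ (all of [5,8])
  i=6: ✗ (fails at j=9)
Positions where it holds: {5} → 1.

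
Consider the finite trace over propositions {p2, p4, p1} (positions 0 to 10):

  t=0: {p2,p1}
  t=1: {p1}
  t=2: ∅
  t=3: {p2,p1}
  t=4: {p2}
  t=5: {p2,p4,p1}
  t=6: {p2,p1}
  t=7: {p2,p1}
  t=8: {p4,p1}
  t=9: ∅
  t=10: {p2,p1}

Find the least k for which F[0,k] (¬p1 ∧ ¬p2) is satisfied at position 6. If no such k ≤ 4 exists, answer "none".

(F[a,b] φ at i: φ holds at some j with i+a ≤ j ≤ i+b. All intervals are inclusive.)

3

Scan j = 6,7,… for (¬p1 ∧ ¬p2):
  j=6: fails
  j=7: fails
  j=8: fails
  j=9: holds
First hit at j=9, so smallest k = 9-6 = 3.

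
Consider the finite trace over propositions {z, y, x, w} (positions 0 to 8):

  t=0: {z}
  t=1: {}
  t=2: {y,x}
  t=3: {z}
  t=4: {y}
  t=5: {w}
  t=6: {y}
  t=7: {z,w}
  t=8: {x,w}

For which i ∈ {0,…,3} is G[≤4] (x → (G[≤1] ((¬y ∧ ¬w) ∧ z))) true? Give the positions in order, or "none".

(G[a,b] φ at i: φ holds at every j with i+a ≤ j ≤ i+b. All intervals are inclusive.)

3

Evaluate at each i in [0,3]:
  i=0: ✗ (fails at j=2)
  i=1: ✗ (fails at j=2)
  i=2: ✗ (fails at j=2)
  i=3: ✓ (all of [3,7])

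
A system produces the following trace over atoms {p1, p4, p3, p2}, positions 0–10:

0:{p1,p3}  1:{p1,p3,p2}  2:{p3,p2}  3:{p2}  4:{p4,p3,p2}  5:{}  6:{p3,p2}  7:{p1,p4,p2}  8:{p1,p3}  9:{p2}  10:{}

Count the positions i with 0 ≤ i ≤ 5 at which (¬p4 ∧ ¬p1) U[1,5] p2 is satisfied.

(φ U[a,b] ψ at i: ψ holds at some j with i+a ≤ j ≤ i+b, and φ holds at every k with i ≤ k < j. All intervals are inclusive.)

Evaluate at each i in [0,5]:
  i=0: ✗ (lhs fails at k=0 before rhs at j=1)
  i=1: ✗ (lhs fails at k=1 before rhs at j=2)
  i=2: ✓ (rhs at j=3; lhs holds on [2,2])
  i=3: ✓ (rhs at j=4; lhs holds on [3,3])
  i=4: ✗ (lhs fails at k=4 before rhs at j=6)
  i=5: ✓ (rhs at j=6; lhs holds on [5,5])
Positions where it holds: {2, 3, 5} → 3.

3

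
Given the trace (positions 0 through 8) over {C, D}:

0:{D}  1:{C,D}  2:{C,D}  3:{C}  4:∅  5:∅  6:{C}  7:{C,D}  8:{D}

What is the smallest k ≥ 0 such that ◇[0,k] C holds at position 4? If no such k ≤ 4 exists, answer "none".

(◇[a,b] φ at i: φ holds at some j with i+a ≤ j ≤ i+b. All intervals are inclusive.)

2

Scan j = 4,5,… for C:
  j=4: fails
  j=5: fails
  j=6: holds
First hit at j=6, so smallest k = 6-4 = 2.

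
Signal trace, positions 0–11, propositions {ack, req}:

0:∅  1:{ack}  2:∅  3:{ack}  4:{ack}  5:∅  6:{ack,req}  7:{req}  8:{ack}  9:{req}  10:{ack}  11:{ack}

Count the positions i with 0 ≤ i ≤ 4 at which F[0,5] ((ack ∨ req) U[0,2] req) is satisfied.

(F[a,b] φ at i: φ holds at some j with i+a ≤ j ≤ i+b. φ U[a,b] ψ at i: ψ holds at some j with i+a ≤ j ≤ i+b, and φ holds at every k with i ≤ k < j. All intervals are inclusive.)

4

Evaluate at each i in [0,4]:
  i=0: ✗ (none in [0,5])
  i=1: ✓ (witness j=6)
  i=2: ✓ (witness j=6)
  i=3: ✓ (witness j=6)
  i=4: ✓ (witness j=6)
Positions where it holds: {1, 2, 3, 4} → 4.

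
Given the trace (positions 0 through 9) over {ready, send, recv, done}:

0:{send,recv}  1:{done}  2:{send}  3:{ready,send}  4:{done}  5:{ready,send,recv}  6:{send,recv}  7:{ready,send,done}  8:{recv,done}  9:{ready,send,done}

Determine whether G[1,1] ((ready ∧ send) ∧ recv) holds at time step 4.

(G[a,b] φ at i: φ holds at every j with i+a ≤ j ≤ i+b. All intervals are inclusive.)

Check ((ready ∧ send) ∧ recv) at every j in [5,5]:
  j=5: true
All positions satisfy it → formula holds.

Holds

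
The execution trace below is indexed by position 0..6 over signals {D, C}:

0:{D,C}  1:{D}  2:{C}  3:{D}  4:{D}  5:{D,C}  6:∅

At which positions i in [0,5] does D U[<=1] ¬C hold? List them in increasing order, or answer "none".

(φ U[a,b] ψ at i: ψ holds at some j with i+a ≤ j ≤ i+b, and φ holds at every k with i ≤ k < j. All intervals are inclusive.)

0, 1, 3, 4, 5

Evaluate at each i in [0,5]:
  i=0: ✓ (rhs at j=1; lhs holds on [0,0])
  i=1: ✓ (rhs at j=1)
  i=2: ✗ (lhs fails at k=2 before rhs at j=3)
  i=3: ✓ (rhs at j=3)
  i=4: ✓ (rhs at j=4)
  i=5: ✓ (rhs at j=6; lhs holds on [5,5])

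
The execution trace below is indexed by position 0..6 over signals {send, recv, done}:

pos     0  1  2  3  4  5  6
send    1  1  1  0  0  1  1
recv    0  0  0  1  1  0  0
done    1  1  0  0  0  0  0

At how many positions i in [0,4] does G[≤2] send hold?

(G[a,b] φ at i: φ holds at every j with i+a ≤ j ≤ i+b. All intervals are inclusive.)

1

Evaluate at each i in [0,4]:
  i=0: ✓ (all of [0,2])
  i=1: ✗ (fails at j=3)
  i=2: ✗ (fails at j=3)
  i=3: ✗ (fails at j=3)
  i=4: ✗ (fails at j=4)
Positions where it holds: {0} → 1.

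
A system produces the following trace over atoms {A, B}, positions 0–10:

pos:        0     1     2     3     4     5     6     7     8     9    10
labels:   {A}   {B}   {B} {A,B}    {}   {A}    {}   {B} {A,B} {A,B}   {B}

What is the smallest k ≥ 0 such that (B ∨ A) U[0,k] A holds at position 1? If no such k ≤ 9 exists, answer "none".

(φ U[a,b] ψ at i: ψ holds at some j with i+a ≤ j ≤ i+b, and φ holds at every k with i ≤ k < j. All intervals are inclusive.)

2

Need earliest j ≥ 1 with A, and (B ∨ A) at every k in [1,j-1].
  j=1: rhs fails.
  j=2: rhs fails.
  j=3: rhs holds; lhs holds on [1,2]. k = 2.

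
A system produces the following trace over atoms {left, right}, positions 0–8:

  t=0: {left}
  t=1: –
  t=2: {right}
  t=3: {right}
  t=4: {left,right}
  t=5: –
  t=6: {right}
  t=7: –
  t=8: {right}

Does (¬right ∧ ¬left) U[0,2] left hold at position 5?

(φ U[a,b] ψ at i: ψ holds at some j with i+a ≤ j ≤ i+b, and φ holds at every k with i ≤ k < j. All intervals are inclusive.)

Does not hold

Need some j in [5,7] with left, and (¬right ∧ ¬left) at every k in [5,j-1].
  j=5: left false.
  j=6: left false.
  j=7: left false.
No j in the window works → until fails.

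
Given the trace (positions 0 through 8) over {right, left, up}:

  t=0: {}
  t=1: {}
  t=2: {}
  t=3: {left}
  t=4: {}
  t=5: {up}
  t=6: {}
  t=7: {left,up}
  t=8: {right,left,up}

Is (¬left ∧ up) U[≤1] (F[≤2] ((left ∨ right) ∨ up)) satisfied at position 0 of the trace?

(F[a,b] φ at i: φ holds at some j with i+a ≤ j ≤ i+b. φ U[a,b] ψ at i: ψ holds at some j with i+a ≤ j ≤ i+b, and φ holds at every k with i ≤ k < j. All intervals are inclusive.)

Need some j in [0,1] with F[≤2] ((left ∨ right) ∨ up), and (¬left ∧ up) at every k in [0,j-1].
  j=0: F[≤2] ((left ∨ right) ∨ up) — fails (none in [0,2]).
  j=1: F[≤2] ((left ∨ right) ∨ up) holds, but (¬left ∧ up) fails at k=0 → not this j.
No j in the window works → until fails.

False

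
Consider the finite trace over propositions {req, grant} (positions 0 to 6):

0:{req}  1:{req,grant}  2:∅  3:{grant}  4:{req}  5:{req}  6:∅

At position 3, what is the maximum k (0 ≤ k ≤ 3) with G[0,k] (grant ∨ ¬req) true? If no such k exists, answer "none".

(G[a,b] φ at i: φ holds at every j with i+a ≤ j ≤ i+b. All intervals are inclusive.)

0

(grant ∨ ¬req) must hold from j=3 onward; find where it first fails.
  j=3: holds
  j=4: fails
Holds on [3,3], so largest k = 0.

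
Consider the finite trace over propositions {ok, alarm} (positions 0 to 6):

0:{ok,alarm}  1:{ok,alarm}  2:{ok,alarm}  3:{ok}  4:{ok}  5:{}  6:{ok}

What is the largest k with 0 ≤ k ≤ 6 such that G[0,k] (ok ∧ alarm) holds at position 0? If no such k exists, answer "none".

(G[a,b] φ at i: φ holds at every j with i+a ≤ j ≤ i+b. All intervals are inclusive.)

(ok ∧ alarm) must hold from j=0 onward; find where it first fails.
  j=0: holds
  j=1: holds
  j=2: holds
  j=3: fails
Holds on [0,2], so largest k = 2.

2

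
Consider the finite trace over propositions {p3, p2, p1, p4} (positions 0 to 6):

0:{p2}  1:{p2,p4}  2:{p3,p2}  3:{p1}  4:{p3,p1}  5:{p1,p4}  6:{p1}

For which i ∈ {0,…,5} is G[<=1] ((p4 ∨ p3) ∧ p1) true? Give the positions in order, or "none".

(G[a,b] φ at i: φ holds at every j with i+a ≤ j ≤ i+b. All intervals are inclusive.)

Evaluate at each i in [0,5]:
  i=0: ✗ (fails at j=0)
  i=1: ✗ (fails at j=1)
  i=2: ✗ (fails at j=2)
  i=3: ✗ (fails at j=3)
  i=4: ✓ (all of [4,5])
  i=5: ✗ (fails at j=6)

4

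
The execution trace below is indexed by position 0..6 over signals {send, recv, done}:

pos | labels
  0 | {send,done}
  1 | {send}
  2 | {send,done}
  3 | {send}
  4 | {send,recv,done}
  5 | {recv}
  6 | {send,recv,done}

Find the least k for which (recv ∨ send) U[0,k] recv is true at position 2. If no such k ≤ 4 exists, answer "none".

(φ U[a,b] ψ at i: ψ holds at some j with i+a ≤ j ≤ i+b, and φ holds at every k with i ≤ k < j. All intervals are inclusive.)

2

Need earliest j ≥ 2 with recv, and (recv ∨ send) at every k in [2,j-1].
  j=2: rhs fails.
  j=3: rhs fails.
  j=4: rhs holds; lhs holds on [2,3]. k = 2.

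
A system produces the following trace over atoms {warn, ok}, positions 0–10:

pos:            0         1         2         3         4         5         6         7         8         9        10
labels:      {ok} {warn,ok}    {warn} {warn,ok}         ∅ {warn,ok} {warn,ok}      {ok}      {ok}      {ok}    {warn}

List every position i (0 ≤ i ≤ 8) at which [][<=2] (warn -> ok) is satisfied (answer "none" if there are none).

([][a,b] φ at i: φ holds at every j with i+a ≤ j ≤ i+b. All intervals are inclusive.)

Evaluate at each i in [0,8]:
  i=0: ✗ (fails at j=2)
  i=1: ✗ (fails at j=2)
  i=2: ✗ (fails at j=2)
  i=3: ✓ (all of [3,5])
  i=4: ✓ (all of [4,6])
  i=5: ✓ (all of [5,7])
  i=6: ✓ (all of [6,8])
  i=7: ✓ (all of [7,9])
  i=8: ✗ (fails at j=10)

3, 4, 5, 6, 7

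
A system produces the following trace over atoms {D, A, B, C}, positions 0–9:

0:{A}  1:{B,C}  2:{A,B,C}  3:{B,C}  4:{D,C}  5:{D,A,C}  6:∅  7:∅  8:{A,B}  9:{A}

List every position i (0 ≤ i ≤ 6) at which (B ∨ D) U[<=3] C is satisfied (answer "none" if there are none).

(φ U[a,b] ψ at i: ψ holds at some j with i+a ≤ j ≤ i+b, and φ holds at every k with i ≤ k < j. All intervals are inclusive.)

1, 2, 3, 4, 5

Evaluate at each i in [0,6]:
  i=0: ✗ (lhs fails at k=0 before rhs at j=1)
  i=1: ✓ (rhs at j=1)
  i=2: ✓ (rhs at j=2)
  i=3: ✓ (rhs at j=3)
  i=4: ✓ (rhs at j=4)
  i=5: ✓ (rhs at j=5)
  i=6: ✗ (no rhs in [6,9])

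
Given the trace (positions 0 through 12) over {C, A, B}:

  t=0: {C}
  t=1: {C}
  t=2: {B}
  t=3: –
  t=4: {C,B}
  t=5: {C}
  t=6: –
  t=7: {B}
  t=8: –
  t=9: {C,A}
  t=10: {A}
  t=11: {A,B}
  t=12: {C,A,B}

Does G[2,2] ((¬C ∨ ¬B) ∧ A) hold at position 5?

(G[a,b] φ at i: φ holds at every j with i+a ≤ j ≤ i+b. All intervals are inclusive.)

Check ((¬C ∨ ¬B) ∧ A) at every j in [7,7]:
  j=7: false
Fails at j=7 → formula fails.

False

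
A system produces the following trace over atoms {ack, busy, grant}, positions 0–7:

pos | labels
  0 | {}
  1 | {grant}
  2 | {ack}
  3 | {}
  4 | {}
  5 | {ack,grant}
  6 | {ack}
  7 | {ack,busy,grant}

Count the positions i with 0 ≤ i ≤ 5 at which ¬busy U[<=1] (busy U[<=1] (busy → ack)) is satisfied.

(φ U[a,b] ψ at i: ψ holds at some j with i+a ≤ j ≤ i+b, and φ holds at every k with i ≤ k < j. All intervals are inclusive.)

6

Evaluate at each i in [0,5]:
  i=0: ✓ (rhs at j=0)
  i=1: ✓ (rhs at j=1)
  i=2: ✓ (rhs at j=2)
  i=3: ✓ (rhs at j=3)
  i=4: ✓ (rhs at j=4)
  i=5: ✓ (rhs at j=5)
Positions where it holds: {0, 1, 2, 3, 4, 5} → 6.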